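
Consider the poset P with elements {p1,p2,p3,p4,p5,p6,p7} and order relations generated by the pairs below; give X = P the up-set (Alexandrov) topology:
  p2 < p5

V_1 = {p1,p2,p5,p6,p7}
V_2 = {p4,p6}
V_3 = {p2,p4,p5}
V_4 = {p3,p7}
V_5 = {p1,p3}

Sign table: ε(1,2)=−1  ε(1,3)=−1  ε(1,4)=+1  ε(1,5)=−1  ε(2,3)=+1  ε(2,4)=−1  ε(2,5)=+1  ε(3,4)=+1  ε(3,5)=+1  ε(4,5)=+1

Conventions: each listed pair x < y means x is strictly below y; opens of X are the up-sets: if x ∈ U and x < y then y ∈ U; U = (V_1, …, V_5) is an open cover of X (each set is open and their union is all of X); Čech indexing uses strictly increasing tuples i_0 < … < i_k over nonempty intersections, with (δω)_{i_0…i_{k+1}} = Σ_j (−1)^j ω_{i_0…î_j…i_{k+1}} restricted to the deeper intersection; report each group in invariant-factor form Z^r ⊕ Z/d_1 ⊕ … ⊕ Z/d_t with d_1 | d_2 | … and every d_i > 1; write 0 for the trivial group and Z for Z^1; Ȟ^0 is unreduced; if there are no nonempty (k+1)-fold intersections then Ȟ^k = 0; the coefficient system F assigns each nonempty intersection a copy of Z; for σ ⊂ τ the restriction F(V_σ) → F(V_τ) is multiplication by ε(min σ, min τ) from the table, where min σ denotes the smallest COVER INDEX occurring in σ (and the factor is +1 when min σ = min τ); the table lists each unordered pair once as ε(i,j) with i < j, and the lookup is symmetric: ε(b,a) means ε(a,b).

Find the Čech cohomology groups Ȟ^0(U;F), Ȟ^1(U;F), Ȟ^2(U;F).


nonempty intersections:
  V12={p6} V13={p2,p5} V14={p7} V15={p1} V23={p4} V45={p3}
C dims 5,6; δ0: rk 5, SNF 1^4·2
Ȟ^0: (5−5)−0=0 ⇒ 0
Ȟ^1: (6−0)−5=1 plus torsion [2] ⇒ Z ⊕ Z/2
Ȟ^2: (0−0)−0=0 ⇒ 0

Ȟ^0 ≅ 0; Ȟ^1 ≅ Z ⊕ Z/2; Ȟ^2 ≅ 0


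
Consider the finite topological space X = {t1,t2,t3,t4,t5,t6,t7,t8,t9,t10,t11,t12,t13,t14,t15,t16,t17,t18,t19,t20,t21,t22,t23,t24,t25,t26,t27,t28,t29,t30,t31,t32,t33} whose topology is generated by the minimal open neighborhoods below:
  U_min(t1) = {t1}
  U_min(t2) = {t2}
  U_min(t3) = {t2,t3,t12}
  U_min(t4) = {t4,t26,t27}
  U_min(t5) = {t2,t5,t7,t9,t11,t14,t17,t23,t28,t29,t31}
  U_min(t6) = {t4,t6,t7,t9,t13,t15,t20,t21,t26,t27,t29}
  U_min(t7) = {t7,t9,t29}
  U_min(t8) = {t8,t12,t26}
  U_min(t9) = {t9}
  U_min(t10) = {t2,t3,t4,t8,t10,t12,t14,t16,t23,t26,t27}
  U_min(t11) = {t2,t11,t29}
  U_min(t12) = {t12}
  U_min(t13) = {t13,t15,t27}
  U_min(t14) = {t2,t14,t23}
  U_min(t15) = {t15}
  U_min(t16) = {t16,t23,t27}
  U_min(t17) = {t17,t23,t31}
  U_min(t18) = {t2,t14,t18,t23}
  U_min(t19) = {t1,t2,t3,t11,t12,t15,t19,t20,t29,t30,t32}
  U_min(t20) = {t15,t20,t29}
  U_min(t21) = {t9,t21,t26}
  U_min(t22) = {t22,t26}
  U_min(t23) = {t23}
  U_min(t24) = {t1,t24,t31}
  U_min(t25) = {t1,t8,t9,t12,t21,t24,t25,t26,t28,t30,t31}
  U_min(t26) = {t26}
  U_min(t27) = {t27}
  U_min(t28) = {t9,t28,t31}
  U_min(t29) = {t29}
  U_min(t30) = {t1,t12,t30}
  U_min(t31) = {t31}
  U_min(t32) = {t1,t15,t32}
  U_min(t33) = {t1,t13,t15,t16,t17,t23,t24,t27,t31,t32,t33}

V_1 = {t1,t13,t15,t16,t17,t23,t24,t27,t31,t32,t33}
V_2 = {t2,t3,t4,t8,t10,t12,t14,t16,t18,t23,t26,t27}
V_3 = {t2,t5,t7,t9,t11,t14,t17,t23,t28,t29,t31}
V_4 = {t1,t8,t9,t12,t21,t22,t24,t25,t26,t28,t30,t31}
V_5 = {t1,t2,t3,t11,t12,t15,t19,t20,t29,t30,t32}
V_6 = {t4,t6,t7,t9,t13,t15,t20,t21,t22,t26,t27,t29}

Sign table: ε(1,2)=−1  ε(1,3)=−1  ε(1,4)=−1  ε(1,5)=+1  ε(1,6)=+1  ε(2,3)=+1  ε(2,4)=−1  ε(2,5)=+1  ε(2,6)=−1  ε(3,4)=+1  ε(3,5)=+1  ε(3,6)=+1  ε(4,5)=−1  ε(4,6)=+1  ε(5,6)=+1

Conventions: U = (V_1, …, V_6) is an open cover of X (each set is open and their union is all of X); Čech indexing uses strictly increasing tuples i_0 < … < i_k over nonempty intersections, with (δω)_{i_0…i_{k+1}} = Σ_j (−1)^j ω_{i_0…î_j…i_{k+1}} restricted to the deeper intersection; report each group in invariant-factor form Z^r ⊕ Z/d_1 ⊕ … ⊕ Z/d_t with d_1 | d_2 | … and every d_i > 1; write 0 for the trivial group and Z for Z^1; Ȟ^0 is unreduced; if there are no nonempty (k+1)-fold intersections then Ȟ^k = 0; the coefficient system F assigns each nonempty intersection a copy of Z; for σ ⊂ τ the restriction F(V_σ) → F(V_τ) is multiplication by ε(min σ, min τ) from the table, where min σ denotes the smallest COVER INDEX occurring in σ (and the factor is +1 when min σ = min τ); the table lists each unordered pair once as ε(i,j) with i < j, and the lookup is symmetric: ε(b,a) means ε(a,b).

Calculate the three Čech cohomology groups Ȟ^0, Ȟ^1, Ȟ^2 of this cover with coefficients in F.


intersection data:
  V12={t16,t23,t27} V13={t17,t23,t31} V14={t1,t24,t31} V15={t1,t15,t32} V16={t13,t15,t27} V23={t2,t14,t23} V24={t8,t12,t26} V25={t2,t3,t12} V26={t4,t26,t27} V34={t9,t28,t31} V35={t2,t11,t29} V36={t7,t9,t29} V45={t1,t12,t30} V46={t9,t21,t22,t26} V56={t15,t20,t29}
  V123={t23} V126={t27} V134={t31} V145={t1} V156={t15} V235={t2} V245={t12} V246={t26} V346={t9} V356={t29}
C dims 6,15,10; δ0: rk 6, SNF 1^5·2; δ1: rk 9, SNF 1^9
Ȟ^0 = (6 − 6) − 0 = 0, so Ȟ^0 ≅ 0
Ȟ^1 = (15 − 9) − 6 = 0 plus torsion [2], so Ȟ^1 ≅ Z/2
Ȟ^2 = (10 − 0) − 9 = 1, so Ȟ^2 ≅ Z

Ȟ^0(U;F) ≅ 0, Ȟ^1(U;F) ≅ Z/2, Ȟ^2(U;F) ≅ Z


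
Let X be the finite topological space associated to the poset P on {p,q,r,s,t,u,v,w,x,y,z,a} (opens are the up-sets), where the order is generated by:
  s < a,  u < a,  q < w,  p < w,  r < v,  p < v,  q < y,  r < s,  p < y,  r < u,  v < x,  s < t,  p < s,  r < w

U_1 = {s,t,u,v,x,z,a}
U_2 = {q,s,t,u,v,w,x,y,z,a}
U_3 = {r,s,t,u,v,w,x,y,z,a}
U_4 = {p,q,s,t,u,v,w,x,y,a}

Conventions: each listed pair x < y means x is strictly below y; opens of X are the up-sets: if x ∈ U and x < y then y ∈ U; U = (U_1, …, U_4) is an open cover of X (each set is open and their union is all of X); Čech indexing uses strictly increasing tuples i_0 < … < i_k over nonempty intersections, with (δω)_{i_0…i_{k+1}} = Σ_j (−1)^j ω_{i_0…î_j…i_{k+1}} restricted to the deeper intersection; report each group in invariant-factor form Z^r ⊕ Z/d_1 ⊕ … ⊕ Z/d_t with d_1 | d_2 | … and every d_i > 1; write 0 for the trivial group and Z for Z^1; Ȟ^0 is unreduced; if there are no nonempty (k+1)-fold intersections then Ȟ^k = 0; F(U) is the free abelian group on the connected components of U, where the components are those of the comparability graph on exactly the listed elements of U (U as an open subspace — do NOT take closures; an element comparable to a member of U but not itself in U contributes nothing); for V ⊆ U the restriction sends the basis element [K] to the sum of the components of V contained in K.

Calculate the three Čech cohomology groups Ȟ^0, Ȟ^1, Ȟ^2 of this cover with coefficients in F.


Ȟ^0 = Z^2, Ȟ^1 = Z^2, Ȟ^2 = 0

intersection data:
  U12={s,t,u,v,x,z,a} U13={s,t,u,v,x,z,a} U14={s,t,u,v,x,a} U23={s,t,u,v,w,x,y,z,a} U24={q,s,t,u,v,w,x,y,a} U34={s,t,u,v,w,x,y,a}
  U123={s,t,u,v,x,z,a} U124={s,t,u,v,x,a} U134={s,t,u,v,x,a} U234={s,t,u,v,w,x,y,a}
  U1234={s,t,u,v,x,a}
components per intersection:
  U1: {s,t,u,a} {v,x} {z}
  U2: {q,w,y} {s,t,u,a} {v,x} {z}
  U3: {r,s,t,u,v,w,x,a} {y} {z}
  U4: {p,q,s,t,u,v,w,x,y,a}
  U12: {s,t,u,a} {v,x} {z}
  U13: {s,t,u,a} {v,x} {z}
  U14: {s,t,u,a} {v,x}
  U23: {s,t,u,a} {v,x} {w} {y} {z}
  U24: {q,w,y} {s,t,u,a} {v,x}
  U34: {s,t,u,a} {v,x} {w} {y}
  U123: {s,t,u,a} {v,x} {z}
  U124: {s,t,u,a} {v,x}
  U134: {s,t,u,a} {v,x}
  U234: {s,t,u,a} {v,x} {w} {y}
  U1234: {s,t,u,a} {v,x}
C dims 11,20,11,2; δ0: rk 9, SNF 1^9; δ1: rk 9, SNF 1^9; δ2: rk 2, SNF 1^2
Ȟ^0 = (11 − 9) − 0 = 2, so Ȟ^0 ≅ Z^2
Ȟ^1 = (20 − 9) − 9 = 2, so Ȟ^1 ≅ Z^2
Ȟ^2 = (11 − 2) − 9 = 0, so Ȟ^2 ≅ 0


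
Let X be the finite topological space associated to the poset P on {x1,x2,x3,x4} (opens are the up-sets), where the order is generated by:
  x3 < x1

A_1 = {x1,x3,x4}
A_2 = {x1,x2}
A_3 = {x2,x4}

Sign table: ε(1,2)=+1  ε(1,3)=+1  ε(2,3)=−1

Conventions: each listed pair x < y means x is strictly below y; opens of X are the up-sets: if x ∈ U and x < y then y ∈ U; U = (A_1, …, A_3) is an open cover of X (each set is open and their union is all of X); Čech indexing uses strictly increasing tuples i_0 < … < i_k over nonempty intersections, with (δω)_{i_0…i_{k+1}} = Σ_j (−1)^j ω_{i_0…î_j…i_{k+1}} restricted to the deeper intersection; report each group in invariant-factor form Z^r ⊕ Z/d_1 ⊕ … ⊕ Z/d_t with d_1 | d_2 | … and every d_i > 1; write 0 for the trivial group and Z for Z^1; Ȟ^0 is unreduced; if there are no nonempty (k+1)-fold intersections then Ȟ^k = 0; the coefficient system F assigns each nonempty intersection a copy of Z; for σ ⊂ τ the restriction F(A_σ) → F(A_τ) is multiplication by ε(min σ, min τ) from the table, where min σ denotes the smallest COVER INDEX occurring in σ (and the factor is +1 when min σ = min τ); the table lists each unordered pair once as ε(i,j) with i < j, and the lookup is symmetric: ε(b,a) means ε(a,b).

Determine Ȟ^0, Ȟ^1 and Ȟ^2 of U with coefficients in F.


Ȟ^0 = 0; Ȟ^1 = Z/2; Ȟ^2 = 0

nonempty intersections:
  A12={x1} A13={x4} A23={x2}
C dims 3,3; δ0: rk 3, SNF 1^2·2
Ȟ^0: (3−3)−0=0 ⇒ 0
Ȟ^1: (3−0)−3=0 plus torsion [2] ⇒ Z/2
Ȟ^2: (0−0)−0=0 ⇒ 0


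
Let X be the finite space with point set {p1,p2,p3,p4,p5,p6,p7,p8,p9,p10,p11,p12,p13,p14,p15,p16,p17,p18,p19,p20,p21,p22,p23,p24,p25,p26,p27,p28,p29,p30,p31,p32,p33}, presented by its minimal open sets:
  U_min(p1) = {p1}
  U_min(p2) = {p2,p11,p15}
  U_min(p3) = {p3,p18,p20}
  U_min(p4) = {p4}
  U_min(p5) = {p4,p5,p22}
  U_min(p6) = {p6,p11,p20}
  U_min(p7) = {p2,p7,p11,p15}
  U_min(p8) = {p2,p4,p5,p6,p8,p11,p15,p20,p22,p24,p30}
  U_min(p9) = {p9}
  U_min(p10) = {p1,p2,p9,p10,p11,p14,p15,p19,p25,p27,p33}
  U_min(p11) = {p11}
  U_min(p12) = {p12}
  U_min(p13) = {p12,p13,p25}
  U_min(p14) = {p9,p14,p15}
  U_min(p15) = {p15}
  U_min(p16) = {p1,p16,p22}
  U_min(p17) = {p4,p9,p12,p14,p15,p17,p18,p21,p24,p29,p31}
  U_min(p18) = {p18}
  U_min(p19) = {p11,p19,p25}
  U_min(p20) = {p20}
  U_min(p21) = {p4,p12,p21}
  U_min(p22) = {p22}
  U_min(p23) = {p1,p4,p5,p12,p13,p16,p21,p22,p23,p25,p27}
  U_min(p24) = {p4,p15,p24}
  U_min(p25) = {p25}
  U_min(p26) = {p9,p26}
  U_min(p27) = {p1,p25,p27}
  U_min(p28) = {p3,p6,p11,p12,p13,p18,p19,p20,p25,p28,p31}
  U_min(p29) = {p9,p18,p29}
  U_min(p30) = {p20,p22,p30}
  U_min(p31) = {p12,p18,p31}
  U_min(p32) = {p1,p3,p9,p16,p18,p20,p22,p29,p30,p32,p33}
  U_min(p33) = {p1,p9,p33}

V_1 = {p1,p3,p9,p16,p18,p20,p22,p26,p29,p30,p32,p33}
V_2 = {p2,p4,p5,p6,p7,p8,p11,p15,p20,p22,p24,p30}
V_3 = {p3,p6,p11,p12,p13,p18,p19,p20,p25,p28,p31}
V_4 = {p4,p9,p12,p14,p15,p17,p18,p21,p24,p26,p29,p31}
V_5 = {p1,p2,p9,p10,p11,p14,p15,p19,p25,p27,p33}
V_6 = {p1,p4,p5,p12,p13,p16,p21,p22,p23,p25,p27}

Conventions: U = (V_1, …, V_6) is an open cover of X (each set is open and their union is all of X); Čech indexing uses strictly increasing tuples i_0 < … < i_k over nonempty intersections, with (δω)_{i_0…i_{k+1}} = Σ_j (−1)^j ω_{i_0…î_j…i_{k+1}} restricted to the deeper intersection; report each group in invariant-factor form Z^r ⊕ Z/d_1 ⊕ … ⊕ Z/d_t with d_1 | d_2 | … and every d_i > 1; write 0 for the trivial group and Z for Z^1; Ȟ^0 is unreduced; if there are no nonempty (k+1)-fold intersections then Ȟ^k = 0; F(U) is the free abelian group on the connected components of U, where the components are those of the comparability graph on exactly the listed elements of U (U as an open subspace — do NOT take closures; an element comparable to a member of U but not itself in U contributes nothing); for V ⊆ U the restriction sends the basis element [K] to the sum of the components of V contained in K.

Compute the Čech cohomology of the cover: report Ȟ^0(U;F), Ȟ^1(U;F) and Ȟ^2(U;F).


intersection data:
  V12={p20,p22,p30} V13={p3,p18,p20} V14={p9,p18,p26,p29} V15={p1,p9,p33} V16={p1,p16,p22} V23={p6,p11,p20} V24={p4,p15,p24} V25={p2,p11,p15} V26={p4,p5,p22} V34={p12,p18,p31} V35={p11,p19,p25} V36={p12,p13,p25} V45={p9,p14,p15} V46={p4,p12,p21} V56={p1,p25,p27}
  V123={p20} V126={p22} V134={p18} V145={p9} V156={p1} V235={p11} V245={p15} V246={p4} V346={p12} V356={p25}
components per intersection:
  V1: {p1,p3,p9,p16,p18,p20,p22,p26,p29,p30,p32,p33}
  V2: {p2,p4,p5,p6,p7,p8,p11,p15,p20,p22,p24,p30}
  V3: {p3,p6,p11,p12,p13,p18,p19,p20,p25,p28,p31}
  V4: {p4,p9,p12,p14,p15,p17,p18,p21,p24,p26,p29,p31}
  V5: {p1,p2,p9,p10,p11,p14,p15,p19,p25,p27,p33}
  V6: {p1,p4,p5,p12,p13,p16,p21,p22,p23,p25,p27}
  V12: {p20,p22,p30}
  V13: {p3,p18,p20}
  V14: {p9,p18,p26,p29}
  V15: {p1,p9,p33}
  V16: {p1,p16,p22}
  V23: {p6,p11,p20}
  V24: {p4,p15,p24}
  V25: {p2,p11,p15}
  V26: {p4,p5,p22}
  V34: {p12,p18,p31}
  V35: {p11,p19,p25}
  V36: {p12,p13,p25}
  V45: {p9,p14,p15}
  V46: {p4,p12,p21}
  V56: {p1,p25,p27}
  V123: {p20}
  V126: {p22}
  V134: {p18}
  V145: {p9}
  V156: {p1}
  V235: {p11}
  V245: {p15}
  V246: {p4}
  V346: {p12}
  V356: {p25}
C dims 6,15,10; δ0: rk 5, SNF 1^5; δ1: rk 10, SNF 1^9·2
Ȟ^0 = (6 − 5) − 0 = 1, so Ȟ^0 ≅ Z
Ȟ^1 = (15 − 10) − 5 = 0, so Ȟ^1 ≅ 0
Ȟ^2 = (10 − 0) − 10 = 0 plus torsion [2], so Ȟ^2 ≅ Z/2

Ȟ^0 ≅ Z, Ȟ^1 ≅ 0, Ȟ^2 ≅ Z/2


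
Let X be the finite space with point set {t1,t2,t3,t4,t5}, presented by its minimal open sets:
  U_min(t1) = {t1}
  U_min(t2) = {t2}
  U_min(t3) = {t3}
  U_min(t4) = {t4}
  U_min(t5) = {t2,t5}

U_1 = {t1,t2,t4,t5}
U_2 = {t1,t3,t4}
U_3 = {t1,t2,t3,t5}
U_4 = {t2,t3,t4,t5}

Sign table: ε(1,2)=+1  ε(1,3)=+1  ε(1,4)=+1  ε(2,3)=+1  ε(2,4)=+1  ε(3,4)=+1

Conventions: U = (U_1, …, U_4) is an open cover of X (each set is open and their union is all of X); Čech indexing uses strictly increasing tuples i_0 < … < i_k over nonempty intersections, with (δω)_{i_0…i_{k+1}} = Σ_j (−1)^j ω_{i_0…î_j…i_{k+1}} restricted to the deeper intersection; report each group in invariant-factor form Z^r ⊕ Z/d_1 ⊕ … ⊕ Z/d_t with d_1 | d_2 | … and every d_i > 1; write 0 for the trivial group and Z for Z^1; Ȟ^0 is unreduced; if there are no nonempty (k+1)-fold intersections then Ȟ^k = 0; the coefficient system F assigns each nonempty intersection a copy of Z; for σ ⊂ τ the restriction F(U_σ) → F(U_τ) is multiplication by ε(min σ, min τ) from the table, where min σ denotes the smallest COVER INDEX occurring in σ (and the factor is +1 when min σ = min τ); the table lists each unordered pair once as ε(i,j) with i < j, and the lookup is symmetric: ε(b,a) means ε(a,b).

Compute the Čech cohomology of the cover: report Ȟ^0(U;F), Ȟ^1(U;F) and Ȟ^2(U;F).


nonempty intersections:
  U12={t1,t4} U13={t1,t2,t5} U14={t2,t4,t5} U23={t1,t3} U24={t3,t4} U34={t2,t3,t5}
  U123={t1} U124={t4} U134={t2,t5} U234={t3}
C dims 4,6,4; δ0: rk 3, SNF 1^3; δ1: rk 3, SNF 1^3
Ȟ^0: (4−3)−0=1 ⇒ Z
Ȟ^1: (6−3)−3=0 ⇒ 0
Ȟ^2: (4−0)−3=1 ⇒ Z

Ȟ^0(U;F) ≅ Z,  Ȟ^1(U;F) ≅ 0,  Ȟ^2(U;F) ≅ Z


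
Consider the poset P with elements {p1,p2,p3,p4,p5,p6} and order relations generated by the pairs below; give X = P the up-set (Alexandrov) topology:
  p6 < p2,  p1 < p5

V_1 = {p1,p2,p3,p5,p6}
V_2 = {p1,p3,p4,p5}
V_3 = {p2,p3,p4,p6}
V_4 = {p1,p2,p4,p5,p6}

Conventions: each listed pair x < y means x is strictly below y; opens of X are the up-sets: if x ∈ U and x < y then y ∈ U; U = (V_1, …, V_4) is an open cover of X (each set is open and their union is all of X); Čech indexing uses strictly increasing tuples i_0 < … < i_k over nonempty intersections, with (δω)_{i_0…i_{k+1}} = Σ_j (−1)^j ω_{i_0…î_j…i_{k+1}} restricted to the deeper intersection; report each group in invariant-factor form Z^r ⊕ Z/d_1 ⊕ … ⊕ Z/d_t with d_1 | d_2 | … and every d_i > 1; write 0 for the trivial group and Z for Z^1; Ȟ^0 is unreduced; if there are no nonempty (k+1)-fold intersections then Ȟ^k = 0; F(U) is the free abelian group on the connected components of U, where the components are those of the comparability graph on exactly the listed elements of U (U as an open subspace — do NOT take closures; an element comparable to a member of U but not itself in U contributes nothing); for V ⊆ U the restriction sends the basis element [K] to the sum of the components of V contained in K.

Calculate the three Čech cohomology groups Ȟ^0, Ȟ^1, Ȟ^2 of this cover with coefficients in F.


Ȟ^0 = Z^4; Ȟ^1 = 0; Ȟ^2 = 0

cover nerve:
  V12={p1,p3,p5} V13={p2,p3,p6} V14={p1,p2,p5,p6} V23={p3,p4} V24={p1,p4,p5} V34={p2,p4,p6}
  V123={p3} V124={p1,p5} V134={p2,p6} V234={p4}
components per intersection:
  V1: {p1,p5} {p2,p6} {p3}
  V2: {p1,p5} {p3} {p4}
  V3: {p2,p6} {p3} {p4}
  V4: {p1,p5} {p2,p6} {p4}
  V12: {p1,p5} {p3}
  V13: {p2,p6} {p3}
  V14: {p1,p5} {p2,p6}
  V23: {p3} {p4}
  V24: {p1,p5} {p4}
  V34: {p2,p6} {p4}
  V123: {p3}
  V124: {p1,p5}
  V134: {p2,p6}
  V234: {p4}
C dims 12,12,4; δ0: rk 8, SNF 1^8; δ1: rk 4, SNF 1^4
Ȟ^0: (12−8)−0=4 ⇒ Z^4
Ȟ^1: (12−4)−8=0 ⇒ 0
Ȟ^2: (4−0)−4=0 ⇒ 0


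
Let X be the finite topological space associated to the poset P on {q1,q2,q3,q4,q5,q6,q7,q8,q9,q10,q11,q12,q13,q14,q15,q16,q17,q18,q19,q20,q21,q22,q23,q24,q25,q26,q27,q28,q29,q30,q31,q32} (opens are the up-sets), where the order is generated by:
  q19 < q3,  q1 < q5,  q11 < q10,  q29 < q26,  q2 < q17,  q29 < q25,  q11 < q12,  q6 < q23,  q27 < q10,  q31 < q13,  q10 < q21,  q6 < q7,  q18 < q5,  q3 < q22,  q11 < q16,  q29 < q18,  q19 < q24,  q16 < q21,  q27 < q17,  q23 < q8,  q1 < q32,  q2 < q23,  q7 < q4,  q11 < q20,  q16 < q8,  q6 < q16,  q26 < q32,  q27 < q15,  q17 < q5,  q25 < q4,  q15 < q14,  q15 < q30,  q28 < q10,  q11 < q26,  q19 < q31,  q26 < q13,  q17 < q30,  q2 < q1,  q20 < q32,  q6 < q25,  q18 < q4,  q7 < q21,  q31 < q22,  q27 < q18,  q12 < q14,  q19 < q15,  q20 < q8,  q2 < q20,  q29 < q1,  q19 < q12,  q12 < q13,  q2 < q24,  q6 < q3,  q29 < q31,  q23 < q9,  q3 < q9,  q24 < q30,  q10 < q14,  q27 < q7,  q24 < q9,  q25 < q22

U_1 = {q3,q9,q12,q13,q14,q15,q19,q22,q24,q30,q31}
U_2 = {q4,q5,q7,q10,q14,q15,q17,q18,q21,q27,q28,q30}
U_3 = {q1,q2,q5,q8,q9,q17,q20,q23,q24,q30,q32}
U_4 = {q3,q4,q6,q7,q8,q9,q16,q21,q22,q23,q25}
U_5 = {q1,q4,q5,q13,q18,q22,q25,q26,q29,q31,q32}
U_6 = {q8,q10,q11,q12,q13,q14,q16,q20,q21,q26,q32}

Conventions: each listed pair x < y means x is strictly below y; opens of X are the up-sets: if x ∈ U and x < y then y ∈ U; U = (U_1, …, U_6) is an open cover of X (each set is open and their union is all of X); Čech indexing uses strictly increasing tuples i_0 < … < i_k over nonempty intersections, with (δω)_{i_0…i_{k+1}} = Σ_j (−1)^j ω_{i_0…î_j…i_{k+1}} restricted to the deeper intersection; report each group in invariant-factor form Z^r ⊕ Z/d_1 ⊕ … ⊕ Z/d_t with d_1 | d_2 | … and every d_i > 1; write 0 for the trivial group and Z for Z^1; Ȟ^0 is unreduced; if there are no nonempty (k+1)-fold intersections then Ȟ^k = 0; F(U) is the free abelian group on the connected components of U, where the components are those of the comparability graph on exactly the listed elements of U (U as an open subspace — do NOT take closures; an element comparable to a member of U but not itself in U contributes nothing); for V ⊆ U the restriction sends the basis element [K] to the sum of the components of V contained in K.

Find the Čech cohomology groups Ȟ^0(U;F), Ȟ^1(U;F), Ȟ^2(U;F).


cover nerve:
  U12={q14,q15,q30} U13={q9,q24,q30} U14={q3,q9,q22} U15={q13,q22,q31} U16={q12,q13,q14} U23={q5,q17,q30} U24={q4,q7,q21} U25={q4,q5,q18} U26={q10,q14,q21} U34={q8,q9,q23} U35={q1,q5,q32} U36={q8,q20,q32} U45={q4,q22,q25} U46={q8,q16,q21} U56={q13,q26,q32}
  U123={q30} U126={q14} U134={q9} U145={q22} U156={q13} U235={q5} U245={q4} U246={q21} U346={q8} U356={q32}
components per intersection:
  U1: {q3,q9,q12,q13,q14,q15,q19,q22,q24,q30,q31}
  U2: {q4,q5,q7,q10,q14,q15,q17,q18,q21,q27,q28,q30}
  U3: {q1,q2,q5,q8,q9,q17,q20,q23,q24,q30,q32}
  U4: {q3,q4,q6,q7,q8,q9,q16,q21,q22,q23,q25}
  U5: {q1,q4,q5,q13,q18,q22,q25,q26,q29,q31,q32}
  U6: {q8,q10,q11,q12,q13,q14,q16,q20,q21,q26,q32}
  U12: {q14,q15,q30}
  U13: {q9,q24,q30}
  U14: {q3,q9,q22}
  U15: {q13,q22,q31}
  U16: {q12,q13,q14}
  U23: {q5,q17,q30}
  U24: {q4,q7,q21}
  U25: {q4,q5,q18}
  U26: {q10,q14,q21}
  U34: {q8,q9,q23}
  U35: {q1,q5,q32}
  U36: {q8,q20,q32}
  U45: {q4,q22,q25}
  U46: {q8,q16,q21}
  U56: {q13,q26,q32}
  U123: {q30}
  U126: {q14}
  U134: {q9}
  U145: {q22}
  U156: {q13}
  U235: {q5}
  U245: {q4}
  U246: {q21}
  U346: {q8}
  U356: {q32}
C dims 6,15,10; δ0: rk 5, SNF 1^5; δ1: rk 10, SNF 1^9·2
Ȟ^0: (6−5)−0=1 ⇒ Z
Ȟ^1: (15−10)−5=0 ⇒ 0
Ȟ^2: (10−0)−10=0 plus torsion [2] ⇒ Z/2

Ȟ^0 = Z,  Ȟ^1 = 0,  Ȟ^2 = Z/2


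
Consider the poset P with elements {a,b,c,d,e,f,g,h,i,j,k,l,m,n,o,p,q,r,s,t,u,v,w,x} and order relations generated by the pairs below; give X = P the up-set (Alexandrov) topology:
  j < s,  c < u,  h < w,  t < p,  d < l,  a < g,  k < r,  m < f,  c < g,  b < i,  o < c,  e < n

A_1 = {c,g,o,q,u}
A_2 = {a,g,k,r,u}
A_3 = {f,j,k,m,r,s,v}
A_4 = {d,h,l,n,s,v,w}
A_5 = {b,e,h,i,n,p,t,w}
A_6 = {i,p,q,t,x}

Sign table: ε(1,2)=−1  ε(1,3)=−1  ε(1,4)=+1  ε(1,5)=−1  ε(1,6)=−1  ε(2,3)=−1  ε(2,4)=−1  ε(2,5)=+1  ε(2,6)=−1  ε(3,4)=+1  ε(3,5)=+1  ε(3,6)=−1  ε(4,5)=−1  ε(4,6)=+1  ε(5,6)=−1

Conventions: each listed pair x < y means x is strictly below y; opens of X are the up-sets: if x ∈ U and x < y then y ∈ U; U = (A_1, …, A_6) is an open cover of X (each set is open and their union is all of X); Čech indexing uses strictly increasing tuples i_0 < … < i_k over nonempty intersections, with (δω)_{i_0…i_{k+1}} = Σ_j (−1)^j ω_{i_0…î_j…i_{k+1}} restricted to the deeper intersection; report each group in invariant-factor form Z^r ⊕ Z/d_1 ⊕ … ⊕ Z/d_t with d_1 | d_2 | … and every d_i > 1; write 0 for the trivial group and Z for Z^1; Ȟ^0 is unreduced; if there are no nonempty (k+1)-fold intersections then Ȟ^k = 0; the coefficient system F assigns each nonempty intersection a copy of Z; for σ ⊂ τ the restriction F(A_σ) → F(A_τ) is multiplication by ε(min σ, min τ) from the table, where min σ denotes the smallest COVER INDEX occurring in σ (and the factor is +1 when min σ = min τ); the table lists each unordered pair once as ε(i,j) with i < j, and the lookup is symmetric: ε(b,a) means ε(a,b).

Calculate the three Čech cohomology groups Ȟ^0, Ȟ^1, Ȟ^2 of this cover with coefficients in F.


Ȟ^0(U;F) ≅ 0, Ȟ^1(U;F) ≅ Z/2 and Ȟ^2(U;F) ≅ 0

nonempty overlaps:
  A12={g,u} A16={q} A23={k,r} A34={s,v} A45={h,n,w} A56={i,p,t}
C dims 6,6; δ0: rk 6, SNF 1^5·2
degree 0: 6−6−0 = 0 → Ȟ^0 ≅ 0
degree 1: 6−0−6 = 0 plus torsion [2] → Ȟ^1 ≅ Z/2
degree 2: 0−0−0 = 0 → Ȟ^2 ≅ 0


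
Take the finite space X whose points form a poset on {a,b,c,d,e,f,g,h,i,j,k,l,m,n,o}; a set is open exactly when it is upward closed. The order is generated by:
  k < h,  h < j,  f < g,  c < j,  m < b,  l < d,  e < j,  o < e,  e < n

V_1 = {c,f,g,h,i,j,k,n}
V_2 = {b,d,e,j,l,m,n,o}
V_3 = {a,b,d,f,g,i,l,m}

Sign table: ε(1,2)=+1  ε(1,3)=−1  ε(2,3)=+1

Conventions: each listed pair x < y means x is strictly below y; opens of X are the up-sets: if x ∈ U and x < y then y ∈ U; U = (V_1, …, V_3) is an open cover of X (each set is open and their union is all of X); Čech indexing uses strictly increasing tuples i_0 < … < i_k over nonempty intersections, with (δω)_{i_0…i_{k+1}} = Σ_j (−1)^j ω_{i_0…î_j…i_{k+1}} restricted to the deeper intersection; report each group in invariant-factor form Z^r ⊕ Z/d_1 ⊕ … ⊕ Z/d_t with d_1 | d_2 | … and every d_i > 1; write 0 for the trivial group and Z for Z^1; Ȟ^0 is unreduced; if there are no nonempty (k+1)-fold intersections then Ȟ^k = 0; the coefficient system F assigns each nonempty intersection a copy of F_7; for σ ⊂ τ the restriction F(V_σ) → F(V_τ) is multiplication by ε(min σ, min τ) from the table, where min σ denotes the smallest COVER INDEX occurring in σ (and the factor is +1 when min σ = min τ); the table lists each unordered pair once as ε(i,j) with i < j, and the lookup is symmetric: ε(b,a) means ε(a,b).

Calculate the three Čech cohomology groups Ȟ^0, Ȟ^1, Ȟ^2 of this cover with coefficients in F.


Ȟ^0 = 0, Ȟ^1 = 0 and Ȟ^2 = 0

intersection data:
  V12={j,n} V13={f,g,i} V23={b,d,l,m}
C dims 3,3; δ0: rk_F7 3
Ȟ^0 = (3 − 3) − 0 = 0, so Ȟ^0 ≅ 0
Ȟ^1 = (3 − 0) − 3 = 0, so Ȟ^1 ≅ 0
Ȟ^2 = (0 − 0) − 0 = 0, so Ȟ^2 ≅ 0


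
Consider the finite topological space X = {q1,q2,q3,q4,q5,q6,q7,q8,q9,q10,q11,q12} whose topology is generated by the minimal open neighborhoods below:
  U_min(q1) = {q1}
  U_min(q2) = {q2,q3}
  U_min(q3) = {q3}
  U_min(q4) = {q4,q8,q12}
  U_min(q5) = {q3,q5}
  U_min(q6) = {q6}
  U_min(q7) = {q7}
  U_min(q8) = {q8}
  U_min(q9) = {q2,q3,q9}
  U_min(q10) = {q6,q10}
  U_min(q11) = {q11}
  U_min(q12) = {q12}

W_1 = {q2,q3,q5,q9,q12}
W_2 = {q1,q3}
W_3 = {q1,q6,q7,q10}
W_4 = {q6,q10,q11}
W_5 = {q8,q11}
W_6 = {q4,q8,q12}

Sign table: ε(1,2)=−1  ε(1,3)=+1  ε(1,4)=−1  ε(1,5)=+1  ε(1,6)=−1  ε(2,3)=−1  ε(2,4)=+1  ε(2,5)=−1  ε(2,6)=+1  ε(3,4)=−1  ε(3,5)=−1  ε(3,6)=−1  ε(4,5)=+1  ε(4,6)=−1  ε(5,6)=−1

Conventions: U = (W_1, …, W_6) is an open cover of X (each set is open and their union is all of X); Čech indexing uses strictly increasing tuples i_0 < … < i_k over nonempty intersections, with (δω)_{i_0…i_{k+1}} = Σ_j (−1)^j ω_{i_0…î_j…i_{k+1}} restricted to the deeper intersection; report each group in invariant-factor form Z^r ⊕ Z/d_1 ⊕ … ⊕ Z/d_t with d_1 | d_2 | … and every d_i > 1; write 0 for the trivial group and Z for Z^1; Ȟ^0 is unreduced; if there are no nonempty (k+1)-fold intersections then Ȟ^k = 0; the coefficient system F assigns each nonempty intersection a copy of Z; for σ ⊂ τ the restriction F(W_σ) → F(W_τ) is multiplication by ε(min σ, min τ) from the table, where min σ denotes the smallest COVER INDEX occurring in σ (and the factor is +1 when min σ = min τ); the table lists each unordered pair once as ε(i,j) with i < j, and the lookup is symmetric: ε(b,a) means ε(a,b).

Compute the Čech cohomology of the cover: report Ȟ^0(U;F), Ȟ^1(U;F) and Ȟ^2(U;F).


nonempty overlaps:
  W12={q3} W16={q12} W23={q1} W34={q6,q10} W45={q11} W56={q8}
C dims 6,6; δ0: rk 6, SNF 1^5·2
degree 0: 6−6−0 = 0 → Ȟ^0 ≅ 0
degree 1: 6−0−6 = 0 plus torsion [2] → Ȟ^1 ≅ Z/2
degree 2: 0−0−0 = 0 → Ȟ^2 ≅ 0

Ȟ^0(U;F) ≅ 0, Ȟ^1(U;F) ≅ Z/2, Ȟ^2(U;F) ≅ 0


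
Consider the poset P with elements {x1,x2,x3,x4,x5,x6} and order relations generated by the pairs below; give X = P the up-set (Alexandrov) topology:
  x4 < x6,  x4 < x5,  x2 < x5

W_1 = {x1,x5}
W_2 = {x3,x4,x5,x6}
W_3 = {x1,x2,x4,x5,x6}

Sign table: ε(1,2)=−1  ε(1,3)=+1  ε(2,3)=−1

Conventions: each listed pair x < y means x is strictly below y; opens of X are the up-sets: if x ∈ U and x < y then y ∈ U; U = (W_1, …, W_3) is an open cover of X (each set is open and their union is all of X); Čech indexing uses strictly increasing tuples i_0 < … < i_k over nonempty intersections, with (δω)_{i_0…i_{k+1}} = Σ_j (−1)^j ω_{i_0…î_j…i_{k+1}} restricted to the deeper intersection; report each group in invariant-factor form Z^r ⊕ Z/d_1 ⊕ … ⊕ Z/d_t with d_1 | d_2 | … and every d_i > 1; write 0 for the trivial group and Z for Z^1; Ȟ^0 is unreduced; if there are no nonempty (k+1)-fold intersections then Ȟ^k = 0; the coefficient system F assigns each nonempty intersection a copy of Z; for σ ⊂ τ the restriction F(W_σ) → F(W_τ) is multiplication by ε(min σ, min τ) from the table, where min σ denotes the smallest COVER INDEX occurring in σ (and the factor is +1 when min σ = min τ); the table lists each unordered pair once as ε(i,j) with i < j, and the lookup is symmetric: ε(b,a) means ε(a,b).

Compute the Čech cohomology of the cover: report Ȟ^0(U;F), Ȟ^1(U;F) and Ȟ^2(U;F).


nerve simplices:
  W12={x5} W13={x1,x5} W23={x4,x5,x6}
  W123={x5}
C dims 3,3,1; δ0: rk 2, SNF 1^2; δ1: rk 1, SNF 1^1
degree 0: 3−2−0 = 1 → Ȟ^0 ≅ Z
degree 1: 3−1−2 = 0 → Ȟ^1 ≅ 0
degree 2: 1−0−1 = 0 → Ȟ^2 ≅ 0

Ȟ^0(U;F) ≅ Z, Ȟ^1(U;F) ≅ 0, Ȟ^2(U;F) ≅ 0


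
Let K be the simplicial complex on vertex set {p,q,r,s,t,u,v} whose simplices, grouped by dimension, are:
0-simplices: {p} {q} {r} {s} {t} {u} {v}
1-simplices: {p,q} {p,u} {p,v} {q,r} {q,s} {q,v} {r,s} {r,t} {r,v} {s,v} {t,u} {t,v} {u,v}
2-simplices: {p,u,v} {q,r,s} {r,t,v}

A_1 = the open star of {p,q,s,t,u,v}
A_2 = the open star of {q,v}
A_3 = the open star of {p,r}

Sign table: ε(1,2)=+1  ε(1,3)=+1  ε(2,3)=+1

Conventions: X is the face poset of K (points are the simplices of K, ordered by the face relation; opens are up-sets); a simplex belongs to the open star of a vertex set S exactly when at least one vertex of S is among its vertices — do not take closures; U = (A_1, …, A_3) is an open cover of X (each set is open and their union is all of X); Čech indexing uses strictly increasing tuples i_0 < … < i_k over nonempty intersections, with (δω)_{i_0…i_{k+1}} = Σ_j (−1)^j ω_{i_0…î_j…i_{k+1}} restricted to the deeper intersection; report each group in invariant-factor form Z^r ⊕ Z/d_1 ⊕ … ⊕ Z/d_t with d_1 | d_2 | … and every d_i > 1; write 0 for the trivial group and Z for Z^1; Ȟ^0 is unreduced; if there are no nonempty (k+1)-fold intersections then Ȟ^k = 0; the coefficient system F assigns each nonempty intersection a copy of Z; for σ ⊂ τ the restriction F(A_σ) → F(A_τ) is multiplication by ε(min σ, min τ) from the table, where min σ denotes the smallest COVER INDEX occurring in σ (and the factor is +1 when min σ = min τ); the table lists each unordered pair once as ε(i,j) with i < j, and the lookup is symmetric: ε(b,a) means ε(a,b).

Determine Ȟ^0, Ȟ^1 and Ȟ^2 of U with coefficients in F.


nonempty overlaps:
  A1={{p},{q},{s},{t},{u},{v},{p,q},{p,u},{p,v},{q,r},{q,s},{q,v},{r,s},{r,t},{r,v},{s,v},{t,u},{t,v},{u,v},{p,u,v},{q,r,s},{r,t,v}} A2={{q},{v},{p,q},{p,v},{q,r},{q,s},{q,v},{r,v},{s,v},{t,v},{u,v},{p,u,v},{q,r,s},{r,t,v}} A3={{p},{r},{p,q},{p,u},{p,v},{q,r},{r,s},{r,t},{r,v},{p,u,v},{q,r,s},{r,t,v}}
  A12={{q},{v},{p,q},{p,v},{q,r},{q,s},{q,v},{r,v},{s,v},{t,v},{u,v},{p,u,v},{q,r,s},{r,t,v}} A13={{p},{p,q},{p,u},{p,v},{q,r},{r,s},{r,t},{r,v},{p,u,v},{q,r,s},{r,t,v}} A23={{p,q},{p,v},{q,r},{r,v},{p,u,v},{q,r,s},{r,t,v}}
  A123={{p,q},{p,v},{q,r},{r,v},{p,u,v},{q,r,s},{r,t,v}}
C dims 3,3,1; δ0: rk 2, SNF 1^2; δ1: rk 1, SNF 1^1
degree 0: 3−2−0 = 1 → Ȟ^0 ≅ Z
degree 1: 3−1−2 = 0 → Ȟ^1 ≅ 0
degree 2: 1−0−1 = 0 → Ȟ^2 ≅ 0

Ȟ^0 ≅ Z; Ȟ^1 ≅ 0; Ȟ^2 ≅ 0


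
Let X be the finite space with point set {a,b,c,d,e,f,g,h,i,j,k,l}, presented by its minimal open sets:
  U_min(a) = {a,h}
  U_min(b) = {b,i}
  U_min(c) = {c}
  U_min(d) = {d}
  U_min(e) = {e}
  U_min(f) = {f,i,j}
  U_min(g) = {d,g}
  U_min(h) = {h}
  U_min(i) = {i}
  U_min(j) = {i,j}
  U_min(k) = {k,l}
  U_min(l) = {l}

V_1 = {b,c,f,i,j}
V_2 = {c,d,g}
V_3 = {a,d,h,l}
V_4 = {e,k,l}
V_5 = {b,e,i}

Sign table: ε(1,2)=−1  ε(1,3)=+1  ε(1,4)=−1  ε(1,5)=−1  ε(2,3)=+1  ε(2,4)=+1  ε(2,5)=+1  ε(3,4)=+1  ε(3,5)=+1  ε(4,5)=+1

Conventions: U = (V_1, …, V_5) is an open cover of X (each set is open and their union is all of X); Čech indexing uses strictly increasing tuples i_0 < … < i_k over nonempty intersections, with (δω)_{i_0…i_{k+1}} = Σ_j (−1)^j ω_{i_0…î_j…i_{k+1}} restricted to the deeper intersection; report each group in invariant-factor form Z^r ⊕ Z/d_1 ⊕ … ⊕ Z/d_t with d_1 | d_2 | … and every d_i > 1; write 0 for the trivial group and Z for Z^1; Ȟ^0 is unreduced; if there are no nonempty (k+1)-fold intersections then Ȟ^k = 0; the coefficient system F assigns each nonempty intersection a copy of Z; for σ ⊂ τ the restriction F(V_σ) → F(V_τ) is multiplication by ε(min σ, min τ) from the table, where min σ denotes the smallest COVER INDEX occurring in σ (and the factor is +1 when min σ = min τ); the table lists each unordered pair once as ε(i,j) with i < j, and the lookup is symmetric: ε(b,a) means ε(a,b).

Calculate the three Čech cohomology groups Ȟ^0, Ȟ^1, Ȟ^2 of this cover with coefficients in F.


nerve simplices:
  V12={c} V15={b,i} V23={d} V34={l} V45={e}
C dims 5,5; δ0: rk 4, SNF 1^4
degree 0: 5−4−0 = 1 → Ȟ^0 ≅ Z
degree 1: 5−0−4 = 1 → Ȟ^1 ≅ Z
degree 2: 0−0−0 = 0 → Ȟ^2 ≅ 0

Ȟ^0(U;F) ≅ Z,  Ȟ^1(U;F) ≅ Z,  Ȟ^2(U;F) ≅ 0


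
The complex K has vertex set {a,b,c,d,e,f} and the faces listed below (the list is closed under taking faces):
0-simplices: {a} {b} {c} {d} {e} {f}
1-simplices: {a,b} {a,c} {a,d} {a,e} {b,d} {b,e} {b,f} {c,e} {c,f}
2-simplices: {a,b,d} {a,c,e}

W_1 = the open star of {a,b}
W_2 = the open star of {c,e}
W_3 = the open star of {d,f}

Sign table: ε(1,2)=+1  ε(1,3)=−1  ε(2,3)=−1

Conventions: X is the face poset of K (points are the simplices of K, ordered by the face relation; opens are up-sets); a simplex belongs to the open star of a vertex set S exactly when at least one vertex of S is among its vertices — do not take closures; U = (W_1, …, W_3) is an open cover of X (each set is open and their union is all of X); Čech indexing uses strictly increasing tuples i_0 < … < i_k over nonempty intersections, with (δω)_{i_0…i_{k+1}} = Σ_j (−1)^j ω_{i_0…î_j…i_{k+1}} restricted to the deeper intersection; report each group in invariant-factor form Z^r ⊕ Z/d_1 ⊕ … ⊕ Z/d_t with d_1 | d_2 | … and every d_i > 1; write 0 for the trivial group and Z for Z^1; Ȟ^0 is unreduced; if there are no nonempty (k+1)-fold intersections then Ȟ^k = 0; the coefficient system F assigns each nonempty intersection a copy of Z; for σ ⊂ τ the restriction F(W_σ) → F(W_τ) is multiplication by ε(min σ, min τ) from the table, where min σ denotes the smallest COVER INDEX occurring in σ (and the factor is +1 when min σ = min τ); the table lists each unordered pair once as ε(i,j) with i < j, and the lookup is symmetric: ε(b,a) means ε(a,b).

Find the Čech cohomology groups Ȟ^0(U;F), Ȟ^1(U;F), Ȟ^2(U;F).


intersection data:
  W1={{a},{b},{a,b},{a,c},{a,d},{a,e},{b,d},{b,e},{b,f},{a,b,d},{a,c,e}} W2={{c},{e},{a,c},{a,e},{b,e},{c,e},{c,f},{a,c,e}} W3={{d},{f},{a,d},{b,d},{b,f},{c,f},{a,b,d}}
  W12={{a,c},{a,e},{b,e},{a,c,e}} W13={{a,d},{b,d},{b,f},{a,b,d}} W23={{c,f}}
C dims 3,3; δ0: rk 2, SNF 1^2
Ȟ^0 = (3 − 2) − 0 = 1, so Ȟ^0 ≅ Z
Ȟ^1 = (3 − 0) − 2 = 1, so Ȟ^1 ≅ Z
Ȟ^2 = (0 − 0) − 0 = 0, so Ȟ^2 ≅ 0

Ȟ^0 ≅ Z,  Ȟ^1 ≅ Z,  Ȟ^2 ≅ 0


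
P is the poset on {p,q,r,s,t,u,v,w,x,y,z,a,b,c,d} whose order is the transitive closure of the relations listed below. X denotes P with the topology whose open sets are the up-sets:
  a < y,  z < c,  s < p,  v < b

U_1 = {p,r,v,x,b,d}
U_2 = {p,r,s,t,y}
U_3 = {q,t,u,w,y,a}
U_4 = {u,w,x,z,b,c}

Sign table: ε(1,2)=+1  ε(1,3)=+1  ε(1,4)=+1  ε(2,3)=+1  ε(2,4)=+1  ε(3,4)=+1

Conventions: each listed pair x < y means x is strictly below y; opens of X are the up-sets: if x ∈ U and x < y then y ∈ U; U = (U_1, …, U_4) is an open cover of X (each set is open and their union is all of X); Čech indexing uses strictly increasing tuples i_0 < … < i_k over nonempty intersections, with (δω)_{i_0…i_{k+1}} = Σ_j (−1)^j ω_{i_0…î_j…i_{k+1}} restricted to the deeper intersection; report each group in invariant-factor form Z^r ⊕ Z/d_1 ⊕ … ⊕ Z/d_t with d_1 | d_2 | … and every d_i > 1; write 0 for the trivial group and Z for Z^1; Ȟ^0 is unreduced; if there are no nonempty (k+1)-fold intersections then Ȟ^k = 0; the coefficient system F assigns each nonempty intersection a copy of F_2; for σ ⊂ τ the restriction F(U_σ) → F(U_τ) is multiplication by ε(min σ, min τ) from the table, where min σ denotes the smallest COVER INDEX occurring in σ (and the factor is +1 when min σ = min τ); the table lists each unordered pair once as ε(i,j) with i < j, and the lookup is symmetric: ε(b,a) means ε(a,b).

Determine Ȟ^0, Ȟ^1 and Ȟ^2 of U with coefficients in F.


Ȟ^0 ≅ Z/2, Ȟ^1 ≅ Z/2, Ȟ^2 ≅ 0

intersection data:
  U12={p,r} U14={x,b} U23={t,y} U34={u,w}
C dims 4,4; δ0: rk_F2 3
Ȟ^0 = (4 − 3) − 0 = 1, so Ȟ^0 ≅ Z/2
Ȟ^1 = (4 − 0) − 3 = 1, so Ȟ^1 ≅ Z/2
Ȟ^2 = (0 − 0) − 0 = 0, so Ȟ^2 ≅ 0


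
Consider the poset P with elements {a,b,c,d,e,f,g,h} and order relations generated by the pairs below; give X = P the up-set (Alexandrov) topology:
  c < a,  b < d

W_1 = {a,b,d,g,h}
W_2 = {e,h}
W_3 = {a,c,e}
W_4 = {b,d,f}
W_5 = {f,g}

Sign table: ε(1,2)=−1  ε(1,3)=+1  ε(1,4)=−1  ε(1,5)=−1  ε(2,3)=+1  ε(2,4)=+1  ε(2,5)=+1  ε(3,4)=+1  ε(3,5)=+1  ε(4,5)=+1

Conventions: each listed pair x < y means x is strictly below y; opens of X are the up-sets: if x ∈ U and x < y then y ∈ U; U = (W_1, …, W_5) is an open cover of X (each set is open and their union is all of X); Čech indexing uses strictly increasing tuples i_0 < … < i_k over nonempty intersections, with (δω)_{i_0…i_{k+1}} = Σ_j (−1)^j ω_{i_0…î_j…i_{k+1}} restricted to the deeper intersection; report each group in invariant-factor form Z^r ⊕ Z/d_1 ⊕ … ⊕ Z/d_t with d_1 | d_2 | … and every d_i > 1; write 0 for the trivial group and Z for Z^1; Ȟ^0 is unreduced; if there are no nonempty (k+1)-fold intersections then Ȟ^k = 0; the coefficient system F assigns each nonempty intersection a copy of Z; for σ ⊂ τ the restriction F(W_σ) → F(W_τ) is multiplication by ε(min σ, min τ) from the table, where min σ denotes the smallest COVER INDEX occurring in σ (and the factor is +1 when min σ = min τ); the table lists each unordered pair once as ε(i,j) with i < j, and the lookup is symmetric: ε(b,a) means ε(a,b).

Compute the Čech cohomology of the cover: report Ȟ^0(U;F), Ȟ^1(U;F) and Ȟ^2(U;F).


Ȟ^0 = 0,  Ȟ^1 = Z ⊕ Z/2,  Ȟ^2 = 0

nerve of the cover:
  W12={h} W13={a} W14={b,d} W15={g} W23={e} W45={f}
C dims 5,6; δ0: rk 5, SNF 1^4·2
Ȟ^0 = (5 − 5) − 0 = 0, so Ȟ^0 ≅ 0
Ȟ^1 = (6 − 0) − 5 = 1 plus torsion [2], so Ȟ^1 ≅ Z ⊕ Z/2
Ȟ^2 = (0 − 0) − 0 = 0, so Ȟ^2 ≅ 0


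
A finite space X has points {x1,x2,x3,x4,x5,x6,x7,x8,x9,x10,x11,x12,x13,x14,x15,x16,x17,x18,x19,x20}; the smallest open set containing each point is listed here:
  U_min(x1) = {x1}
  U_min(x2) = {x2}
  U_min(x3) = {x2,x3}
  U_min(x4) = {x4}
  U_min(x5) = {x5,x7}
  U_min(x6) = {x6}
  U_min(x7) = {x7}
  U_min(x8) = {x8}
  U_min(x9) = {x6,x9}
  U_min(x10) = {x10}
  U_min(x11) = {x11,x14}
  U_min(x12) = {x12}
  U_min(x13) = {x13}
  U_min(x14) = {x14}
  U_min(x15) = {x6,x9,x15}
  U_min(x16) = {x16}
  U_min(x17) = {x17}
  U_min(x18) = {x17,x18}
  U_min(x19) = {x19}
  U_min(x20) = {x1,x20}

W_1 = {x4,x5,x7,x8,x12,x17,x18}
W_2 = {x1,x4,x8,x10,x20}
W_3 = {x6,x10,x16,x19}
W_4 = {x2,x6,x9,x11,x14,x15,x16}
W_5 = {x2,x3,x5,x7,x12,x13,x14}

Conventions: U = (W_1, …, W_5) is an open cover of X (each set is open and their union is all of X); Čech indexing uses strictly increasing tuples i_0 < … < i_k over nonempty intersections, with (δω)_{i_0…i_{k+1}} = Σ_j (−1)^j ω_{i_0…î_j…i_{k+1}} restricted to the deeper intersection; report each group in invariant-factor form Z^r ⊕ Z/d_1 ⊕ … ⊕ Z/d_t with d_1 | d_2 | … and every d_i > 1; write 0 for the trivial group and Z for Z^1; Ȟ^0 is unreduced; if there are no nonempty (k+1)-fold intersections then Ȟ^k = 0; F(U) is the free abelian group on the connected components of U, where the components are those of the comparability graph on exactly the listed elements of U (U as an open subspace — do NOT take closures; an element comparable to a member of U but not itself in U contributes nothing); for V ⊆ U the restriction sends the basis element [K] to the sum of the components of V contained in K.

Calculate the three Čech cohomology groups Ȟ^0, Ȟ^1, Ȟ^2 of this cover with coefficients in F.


nonempty overlaps:
  W12={x4,x8} W15={x5,x7,x12} W23={x10} W34={x6,x16} W45={x2,x14}
components per intersection:
  W1: {x4} {x5,x7} {x8} {x12} {x17,x18}
  W2: {x1,x20} {x4} {x8} {x10}
  W3: {x6} {x10} {x16} {x19}
  W4: {x2} {x6,x9,x15} {x11,x14} {x16}
  W5: {x2,x3} {x5,x7} {x12} {x13} {x14}
  W12: {x4} {x8}
  W15: {x5,x7} {x12}
  W23: {x10}
  W34: {x6} {x16}
  W45: {x2} {x14}
C dims 22,9; δ0: rk 9, SNF 1^9
degree 0: 22−9−0 = 13 → Ȟ^0 ≅ Z^13
degree 1: 9−0−9 = 0 → Ȟ^1 ≅ 0
degree 2: 0−0−0 = 0 → Ȟ^2 ≅ 0

Ȟ^0 ≅ Z^13, Ȟ^1 ≅ 0, Ȟ^2 ≅ 0
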